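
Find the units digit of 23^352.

1

The units digit of 23^n cycles with period 4: 3, 9, 7, 1, …
352 leaves remainder 0 on division by 4, so 23^352 ends in 1.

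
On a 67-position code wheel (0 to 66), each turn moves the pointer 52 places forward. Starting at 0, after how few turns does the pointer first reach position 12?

26

The inverse of 52 mod 67 is 58 (since 52·58 = 3016 ≡ 1).
Multiplying both sides by 58: x ≡ 58·12 = 696 ≡ 26 (mod 67).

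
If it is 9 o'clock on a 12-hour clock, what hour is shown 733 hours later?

10

733 mod 12 = 1 (since 61·12 = 732).
9 + 1 → 10 on a 12-hour dial.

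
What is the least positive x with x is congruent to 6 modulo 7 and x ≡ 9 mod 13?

48

Since 13·6 ≡ 1 (mod 7), take x = 9 + 13·((6−9)·6 mod 7) = 9 + 13·3 = 48.
Check: 48 mod 7 = 6, 48 mod 13 = 9.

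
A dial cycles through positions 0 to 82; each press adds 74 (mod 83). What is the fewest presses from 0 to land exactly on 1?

46

74·46 = 3404 = 41·83 + 1, so 74⁻¹ ≡ 46 (mod 83).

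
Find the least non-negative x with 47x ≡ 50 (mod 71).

The inverse of 47 mod 71 is 68 (since 47·68 = 3196 ≡ 1).
So x ≡ 68·50 = 3400 ≡ 63 (mod 71).
Check: 47·63 = 2961 = 41·71 + 50.

63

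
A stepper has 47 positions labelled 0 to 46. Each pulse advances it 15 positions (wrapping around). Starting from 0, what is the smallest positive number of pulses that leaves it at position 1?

15·22 = 330 = 7·47 + 1, so 15⁻¹ ≡ 22 (mod 47).

22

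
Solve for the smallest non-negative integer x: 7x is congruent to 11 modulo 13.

9

The inverse of 7 mod 13 is 2 (since 7·2 = 14 ≡ 1).
So x ≡ 2·11 = 22 ≡ 9 (mod 13).
Check: 7·9 = 63 = 4·13 + 11.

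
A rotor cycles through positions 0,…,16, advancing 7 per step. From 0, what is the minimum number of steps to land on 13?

14

7⁻¹ ≡ 5 (mod 17) because 7·5 = 35 = 2·17 + 1.
Multiplying both sides by 5: x ≡ 5·13 = 65 ≡ 14 (mod 17).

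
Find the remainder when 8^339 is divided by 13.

By repeated squaring mod 13: 8^1≡8, 8^2≡12, 8^4≡1, 8^8≡1, 8^16≡1, 8^32≡1, 8^64≡1, 8^128≡1, 8^256≡1.
Since 339 = 1 + 2 + 16 + 64 + 256 in binary, 8^339 ≡ 8·12·1·1·1 ≡ 5 (mod 13).

5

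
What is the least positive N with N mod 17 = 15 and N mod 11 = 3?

168

Since 11·14 ≡ 1 (mod 17), take x = 3 + 11·((15−3)·14 mod 17) = 3 + 11·15 = 168.
Check: 168 mod 17 = 15, 168 mod 11 = 3.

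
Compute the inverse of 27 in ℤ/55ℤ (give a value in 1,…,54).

27·53 = 1431 = 26·55 + 1, so 27⁻¹ ≡ 53 (mod 55).

53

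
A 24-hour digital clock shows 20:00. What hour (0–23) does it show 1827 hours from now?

23

1827 mod 24 = 3 (since 76·24 = 1824).
(20 + 3) mod 24 = 23.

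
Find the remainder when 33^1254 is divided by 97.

By repeated squaring mod 97: 33^1≡33, 33^2≡22, 33^4≡96, 33^8≡1, 33^16≡1, 33^32≡1, 33^64≡1, 33^128≡1, 33^256≡1, 33^512≡1, 33^1024≡1.
1254 = 2 + 4 + 32 + 64 + 128 + 1024, so 33^1254 ≡ 22·96·1·1·1·1 ≡ 75 (mod 97).

75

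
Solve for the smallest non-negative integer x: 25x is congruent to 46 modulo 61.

25⁻¹ ≡ 22 (mod 61) because 25·22 = 550 = 9·61 + 1.
Multiplying both sides by 22: x ≡ 22·46 = 1012 ≡ 36 (mod 61).

36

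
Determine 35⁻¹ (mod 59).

27

59 = 1·35 + 24
35 = 1·24 + 11
24 = 2·11 + 2
11 = 5·2 + 1
2 = 2·1 + 0
Back-substituting gives 35·27 ≡ 1 (mod 59).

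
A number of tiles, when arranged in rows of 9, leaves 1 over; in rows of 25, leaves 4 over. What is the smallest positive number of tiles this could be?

x ≡ 1 (mod 9) gives x ∈ {1, 10, 19, 28, 37, 46, 55, 64, …}.
The first of these with x mod 25 = 4 is 154.

154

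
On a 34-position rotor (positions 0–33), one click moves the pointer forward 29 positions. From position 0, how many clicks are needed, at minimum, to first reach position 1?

27

34 = 1·29 + 5
29 = 5·5 + 4
5 = 1·4 + 1
4 = 4·1 + 0
Back-substituting gives 29·27 ≡ 1 (mod 34).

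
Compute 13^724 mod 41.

25

By repeated squaring mod 41: 13^1≡13, 13^2≡5, 13^4≡25, 13^8≡10, 13^16≡18, 13^32≡37, 13^64≡16, 13^128≡10, 13^256≡18, 13^512≡37.
Since 724 = 4 + 16 + 64 + 128 + 512 in binary, 13^724 ≡ 25·18·16·10·37 ≡ 25 (mod 41).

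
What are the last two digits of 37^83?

By repeated squaring mod 100: 37^1≡37, 37^2≡69, 37^4≡61, 37^8≡21, 37^16≡41, 37^32≡81, 37^64≡61.
83 = 1 + 2 + 16 + 64, so 37^83 ≡ 37·69·41·61 ≡ 53 (mod 100).

53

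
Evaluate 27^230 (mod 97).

Successive squares of 27 mod 97: 27^1≡27, 27^2≡50, 27^4≡75, 27^8≡96, 27^16≡1, 27^32≡1, 27^64≡1, 27^128≡1.
Since 230 = 2 + 4 + 32 + 64 + 128 in binary, 27^230 ≡ 50·75·1·1·1 ≡ 64 (mod 97).

64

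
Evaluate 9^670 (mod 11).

1

By repeated squaring mod 11: 9^1≡9, 9^2≡4, 9^4≡5, 9^8≡3, 9^16≡9, 9^32≡4, 9^64≡5, 9^128≡3, 9^256≡9, 9^512≡4.
Since 670 = 2 + 4 + 8 + 16 + 128 + 512 in binary, 9^670 ≡ 4·5·3·9·3·4 ≡ 1 (mod 11).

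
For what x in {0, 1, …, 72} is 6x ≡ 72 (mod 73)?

The inverse of 6 mod 73 is 61 (since 6·61 = 366 ≡ 1).
Multiplying both sides by 61: x ≡ 61·72 = 4392 ≡ 12 (mod 73).

12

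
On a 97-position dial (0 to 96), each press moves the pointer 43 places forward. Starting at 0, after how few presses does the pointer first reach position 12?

43⁻¹ ≡ 88 (mod 97) because 43·88 = 3784 = 39·97 + 1.
So x ≡ 88·12 = 1056 ≡ 86 (mod 97).

86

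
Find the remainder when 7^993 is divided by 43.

Square-and-reduce mod 43: 7^1≡7, 7^2≡6, 7^4≡36, 7^8≡6, 7^16≡36, 7^32≡6, 7^64≡36, 7^128≡6, 7^256≡36, 7^512≡6.
Since 993 = 1 + 32 + 64 + 128 + 256 + 512 in binary, 7^993 ≡ 7·6·36·6·36·6 ≡ 42 (mod 43).

42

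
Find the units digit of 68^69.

8

Last digits of 8^n: 8, 4, 2, 6 (period 4).
69 mod 4 = 1, so the last digit matches 8^1 = 8.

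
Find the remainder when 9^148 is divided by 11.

3

Successive squares of 9 mod 11: 9^1≡9, 9^2≡4, 9^4≡5, 9^8≡3, 9^16≡9, 9^32≡4, 9^64≡5, 9^128≡3.
148 = 4 + 16 + 128, so 9^148 ≡ 5·9·3 ≡ 3 (mod 11).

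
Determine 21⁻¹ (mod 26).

5

21·5 = 105 = 4·26 + 1, so 21⁻¹ ≡ 5 (mod 26).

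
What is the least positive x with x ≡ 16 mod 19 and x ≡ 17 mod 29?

Since 29·2 ≡ 1 (mod 19), take x = 17 + 29·((16−17)·2 mod 19) = 17 + 29·17 = 510.
Check: 510 mod 19 = 16, 510 mod 29 = 17.

510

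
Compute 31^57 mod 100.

Successive squares of 31 mod 100: 31^1≡31, 31^2≡61, 31^4≡21, 31^8≡41, 31^16≡81, 31^32≡61.
57 = 1 + 8 + 16 + 32, so 31^57 ≡ 31·41·81·61 ≡ 11 (mod 100).

11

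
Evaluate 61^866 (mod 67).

60

By repeated squaring mod 67: 61^1≡61, 61^2≡36, 61^4≡23, 61^8≡60, 61^16≡49, 61^32≡56, 61^64≡54, 61^128≡35, 61^256≡19, 61^512≡26.
Since 866 = 2 + 32 + 64 + 256 + 512 in binary, 61^866 ≡ 36·56·54·19·26 ≡ 60 (mod 67).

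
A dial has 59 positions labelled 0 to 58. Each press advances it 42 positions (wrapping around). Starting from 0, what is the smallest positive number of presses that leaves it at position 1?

52

42·52 = 2184 = 37·59 + 1, so 42⁻¹ ≡ 52 (mod 59).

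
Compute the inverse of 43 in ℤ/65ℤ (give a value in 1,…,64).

62

65 = 1·43 + 22
43 = 1·22 + 21
22 = 1·21 + 1
21 = 21·1 + 0
Back-substituting gives 43·62 ≡ 1 (mod 65).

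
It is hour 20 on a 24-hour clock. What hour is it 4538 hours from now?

22

Dividing 4538 by 24 gives quotient 189 and remainder 2.
(20 + 2) mod 24 = 22.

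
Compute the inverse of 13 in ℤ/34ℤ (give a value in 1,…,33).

34 = 2·13 + 8
13 = 1·8 + 5
8 = 1·5 + 3
5 = 1·3 + 2
3 = 1·2 + 1
2 = 2·1 + 0
Back-substituting gives 13·21 ≡ 1 (mod 34).

21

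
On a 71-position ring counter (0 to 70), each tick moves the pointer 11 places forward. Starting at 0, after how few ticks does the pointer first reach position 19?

The inverse of 11 mod 71 is 13 (since 11·13 = 143 ≡ 1).
So x ≡ 13·19 = 247 ≡ 34 (mod 71).
Check: 11·34 = 374 = 5·71 + 19.

34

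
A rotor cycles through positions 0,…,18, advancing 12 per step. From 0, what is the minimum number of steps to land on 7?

18

12⁻¹ ≡ 8 (mod 19) because 12·8 = 96 = 5·19 + 1.
So x ≡ 8·7 = 56 ≡ 18 (mod 19).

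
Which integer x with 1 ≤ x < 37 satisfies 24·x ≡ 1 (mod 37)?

24·17 = 408 = 11·37 + 1, so 24⁻¹ ≡ 17 (mod 37).

17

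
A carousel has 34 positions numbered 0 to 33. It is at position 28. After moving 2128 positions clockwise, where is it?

14

2128 mod 34 = 20 (since 62·34 = 2108).
(28 + 20) mod 34 = 14.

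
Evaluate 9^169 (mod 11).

5

By repeated squaring mod 11: 9^1≡9, 9^2≡4, 9^4≡5, 9^8≡3, 9^16≡9, 9^32≡4, 9^64≡5, 9^128≡3.
Since 169 = 1 + 8 + 32 + 128 in binary, 9^169 ≡ 9·3·4·3 ≡ 5 (mod 11).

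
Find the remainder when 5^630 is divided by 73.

46

Successive squares of 5 mod 73: 5^1≡5, 5^2≡25, 5^4≡41, 5^8≡2, 5^16≡4, 5^32≡16, 5^64≡37, 5^128≡55, 5^256≡32, 5^512≡2.
Since 630 = 2 + 4 + 16 + 32 + 64 + 512 in binary, 5^630 ≡ 25·41·4·16·37·2 ≡ 46 (mod 73).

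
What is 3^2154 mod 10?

9

Powers of 3 mod 10 repeat with period 4: 3, 9, 7, 1.
2154 leaves remainder 2 on division by 4, so 3^2154 ends in 9.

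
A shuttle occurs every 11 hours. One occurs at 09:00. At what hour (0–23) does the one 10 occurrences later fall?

23

10·11 = 110.
Dividing 110 by 24 gives quotient 4 and remainder 14.
(9 + 14) mod 24 = 23.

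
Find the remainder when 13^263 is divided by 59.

8

By repeated squaring mod 59: 13^1≡13, 13^2≡51, 13^4≡5, 13^8≡25, 13^16≡35, 13^32≡45, 13^64≡19, 13^128≡7, 13^256≡49.
263 = 1 + 2 + 4 + 256, so 13^263 ≡ 13·51·5·49 ≡ 8 (mod 59).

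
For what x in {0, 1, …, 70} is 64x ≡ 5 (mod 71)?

The inverse of 64 mod 71 is 10 (since 64·10 = 640 ≡ 1).
Multiplying both sides by 10: x ≡ 10·5 = 50 ≡ 50 (mod 71).

50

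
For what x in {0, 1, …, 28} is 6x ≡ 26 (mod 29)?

14

6⁻¹ ≡ 5 (mod 29) because 6·5 = 30 = 1·29 + 1.
So x ≡ 5·26 = 130 ≡ 14 (mod 29).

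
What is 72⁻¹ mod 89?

68

89 = 1·72 + 17
72 = 4·17 + 4
17 = 4·4 + 1
4 = 4·1 + 0
Back-substituting gives 72·68 ≡ 1 (mod 89).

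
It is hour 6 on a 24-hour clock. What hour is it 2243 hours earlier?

Dividing 2243 by 24 gives quotient 93 and remainder 11.
(6 − 11) mod 24 = 19.

19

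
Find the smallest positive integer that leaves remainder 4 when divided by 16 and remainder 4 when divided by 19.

Since 19·11 ≡ 1 (mod 16), take x = 4 + 19·((4−4)·11 mod 16) = 4 + 19·0 = 4.
Check: 4 mod 16 = 4, 4 mod 19 = 4.

4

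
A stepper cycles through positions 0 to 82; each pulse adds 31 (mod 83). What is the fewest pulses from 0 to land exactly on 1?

83 = 2·31 + 21
31 = 1·21 + 10
21 = 2·10 + 1
10 = 10·1 + 0
Back-substituting gives 31·75 ≡ 1 (mod 83).

75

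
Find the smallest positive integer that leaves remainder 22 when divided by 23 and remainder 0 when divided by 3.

45

x ≡ 0 (mod 3) gives x ∈ {0, 3, 6, 9, 12, 15, 18, 21, …}.
The first of these with x mod 23 = 22 is 45.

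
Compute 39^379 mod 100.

59

Square-and-reduce mod 100: 39^1≡39, 39^2≡21, 39^4≡41, 39^8≡81, 39^16≡61, 39^32≡21, 39^64≡41, 39^128≡81, 39^256≡61.
Since 379 = 1 + 2 + 8 + 16 + 32 + 64 + 256 in binary, 39^379 ≡ 39·21·81·61·21·41·61 ≡ 59 (mod 100).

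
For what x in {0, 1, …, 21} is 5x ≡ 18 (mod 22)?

The inverse of 5 mod 22 is 9 (since 5·9 = 45 ≡ 1).
So x ≡ 9·18 = 162 ≡ 8 (mod 22).

8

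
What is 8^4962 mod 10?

Last digits of 8^n: 8, 4, 2, 6 (period 4).
4962 mod 4 = 2, so the last digit matches 8^2 = 4.

4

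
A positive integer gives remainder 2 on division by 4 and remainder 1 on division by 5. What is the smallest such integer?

6

x ≡ 2 (mod 4) gives x ∈ {2, 6}.
The first of these with x mod 5 = 1 is 6.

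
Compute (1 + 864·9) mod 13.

3

864·9 = 7776.
7776 = 598·13 + 2, so 7776 mod 13 = 2.
(1 + 2) mod 13 = 3.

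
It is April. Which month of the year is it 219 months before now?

219 mod 12 = 3 (since 18·12 = 216).
April − 3 months → January.

January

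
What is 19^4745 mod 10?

9

The units digit of 19^n cycles with period 2: 9, 1, …
4745 mod 2 = 1, so the last digit matches 9^1 = 9.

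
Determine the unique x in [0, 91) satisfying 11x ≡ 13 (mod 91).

The inverse of 11 mod 91 is 58 (since 11·58 = 638 ≡ 1).
Multiplying both sides by 58: x ≡ 58·13 = 754 ≡ 26 (mod 91).
Check: 11·26 = 286 = 3·91 + 13.

26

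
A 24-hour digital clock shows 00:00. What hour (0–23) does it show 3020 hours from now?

20

3020 − 125·24 = 20, so 3020 ≡ 20 (mod 24).
(0 + 20) mod 24 = 20.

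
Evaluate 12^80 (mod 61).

13

By repeated squaring mod 61: 12^1≡12, 12^2≡22, 12^4≡57, 12^8≡16, 12^16≡12, 12^32≡22, 12^64≡57.
80 = 16 + 64, so 12^80 ≡ 12·57 ≡ 13 (mod 61).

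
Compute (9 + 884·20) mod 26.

884·20 = 17680.
17680 = 680·26 + 0, so 17680 mod 26 = 0.
(9 + 0) mod 26 = 9.

9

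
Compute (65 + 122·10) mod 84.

25

122·10 = 1220.
1220 mod 84 = 44 (since 14·84 = 1176).
(65 + 44) mod 84 = 25.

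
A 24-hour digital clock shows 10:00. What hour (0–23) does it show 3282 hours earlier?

16

3282 = 136·24 + 18, so 3282 mod 24 = 18.
(10 − 18) mod 24 = 16.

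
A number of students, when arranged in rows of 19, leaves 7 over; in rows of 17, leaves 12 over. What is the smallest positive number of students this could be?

216

x ≡ 12 (mod 17) gives x ∈ {12, 29, 46, 63, 80, 97, 114, 131, …}.
The first of these with x mod 19 = 7 is 216.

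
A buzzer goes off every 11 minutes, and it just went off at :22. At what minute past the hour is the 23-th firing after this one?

35

23·11 = 253.
253 mod 60 = 13 (since 4·60 = 240).
(22 + 13) mod 60 = 35.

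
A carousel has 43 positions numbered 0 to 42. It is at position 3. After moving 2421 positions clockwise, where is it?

16

2421 − 56·43 = 13, so 2421 ≡ 13 (mod 43).
(3 + 13) mod 43 = 16.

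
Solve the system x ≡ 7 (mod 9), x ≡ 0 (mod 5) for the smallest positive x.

25

x ≡ 0 (mod 5) gives x ∈ {0, 5, 10, 15, 20, 25}.
The first of these with x mod 9 = 7 is 25.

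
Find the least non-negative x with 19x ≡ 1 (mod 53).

14

The inverse of 19 mod 53 is 14 (since 19·14 = 266 ≡ 1).
Multiplying both sides by 14: x ≡ 14·1 = 14 ≡ 14 (mod 53).
Check: 19·14 = 266 = 5·53 + 1.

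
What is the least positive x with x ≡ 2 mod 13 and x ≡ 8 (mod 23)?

x ≡ 2 (mod 13) gives x ∈ {2, 15, 28, 41, 54}.
The first of these with x mod 23 = 8 is 54.

54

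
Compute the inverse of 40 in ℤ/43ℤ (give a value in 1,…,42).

40·14 = 560 = 13·43 + 1, so 40⁻¹ ≡ 14 (mod 43).

14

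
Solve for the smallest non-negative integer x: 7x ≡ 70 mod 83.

7⁻¹ ≡ 12 (mod 83) because 7·12 = 84 = 1·83 + 1.
Multiplying both sides by 12: x ≡ 12·70 = 840 ≡ 10 (mod 83).
Check: 7·10 = 70 = 0·83 + 70.

10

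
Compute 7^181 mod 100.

7

Successive squares of 7 mod 100: 7^1≡7, 7^2≡49, 7^4≡1, 7^8≡1, 7^16≡1, 7^32≡1, 7^64≡1, 7^128≡1.
Since 181 = 1 + 4 + 16 + 32 + 128 in binary, 7^181 ≡ 7·1·1·1·1 ≡ 7 (mod 100).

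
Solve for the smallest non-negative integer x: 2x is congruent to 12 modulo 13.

The inverse of 2 mod 13 is 7 (since 2·7 = 14 ≡ 1).
So x ≡ 7·12 = 84 ≡ 6 (mod 13).
Check: 2·6 = 12 = 0·13 + 12.

6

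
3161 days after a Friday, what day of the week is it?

3161 = 451·7 + 4, so 3161 mod 7 = 4.
Friday + 4 days → Tuesday.

Tuesday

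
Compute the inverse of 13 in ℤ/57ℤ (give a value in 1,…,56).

22

13·22 = 286 = 5·57 + 1, so 13⁻¹ ≡ 22 (mod 57).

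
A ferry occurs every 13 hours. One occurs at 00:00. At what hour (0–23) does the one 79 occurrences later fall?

79·13 = 1027.
1027 = 42·24 + 19, so 1027 mod 24 = 19.
(0 + 19) mod 24 = 19.

19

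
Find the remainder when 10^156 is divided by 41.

10

Square-and-reduce mod 41: 10^1≡10, 10^2≡18, 10^4≡37, 10^8≡16, 10^16≡10, 10^32≡18, 10^64≡37, 10^128≡16.
156 = 4 + 8 + 16 + 128, so 10^156 ≡ 37·16·10·16 ≡ 10 (mod 41).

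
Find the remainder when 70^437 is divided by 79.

63

By repeated squaring mod 79: 70^1≡70, 70^2≡2, 70^4≡4, 70^8≡16, 70^16≡19, 70^32≡45, 70^64≡50, 70^128≡51, 70^256≡73.
437 = 1 + 4 + 16 + 32 + 128 + 256, so 70^437 ≡ 70·4·19·45·51·73 ≡ 63 (mod 79).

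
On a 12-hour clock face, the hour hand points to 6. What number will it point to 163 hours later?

1

163 mod 12 = 7 (since 13·12 = 156).
6 + 7 → 1 on a 12-hour dial.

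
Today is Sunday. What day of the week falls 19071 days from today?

Wednesday

19071 = 2724·7 + 3, so 19071 mod 7 = 3.
Sunday + 3 days → Wednesday.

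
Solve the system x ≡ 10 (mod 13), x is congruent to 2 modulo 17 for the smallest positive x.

Since 17·10 ≡ 1 (mod 13), take x = 2 + 17·((10−2)·10 mod 13) = 2 + 17·2 = 36.
Check: 36 mod 13 = 10, 36 mod 17 = 2.

36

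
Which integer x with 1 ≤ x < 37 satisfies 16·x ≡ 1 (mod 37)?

7

37 = 2·16 + 5
16 = 3·5 + 1
5 = 5·1 + 0
Back-substituting gives 16·7 ≡ 1 (mod 37).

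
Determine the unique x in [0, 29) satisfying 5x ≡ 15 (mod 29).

5⁻¹ ≡ 6 (mod 29) because 5·6 = 30 = 1·29 + 1.
So x ≡ 6·15 = 90 ≡ 3 (mod 29).
Check: 5·3 = 15 = 0·29 + 15.

3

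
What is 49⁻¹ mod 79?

50

79 = 1·49 + 30
49 = 1·30 + 19
30 = 1·19 + 11
19 = 1·11 + 8
11 = 1·8 + 3
8 = 2·3 + 2
3 = 1·2 + 1
2 = 2·1 + 0
Back-substituting gives 49·50 ≡ 1 (mod 79).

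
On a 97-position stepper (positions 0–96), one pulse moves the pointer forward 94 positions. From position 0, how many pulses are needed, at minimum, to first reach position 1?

94·32 = 3008 = 31·97 + 1, so 94⁻¹ ≡ 32 (mod 97).

32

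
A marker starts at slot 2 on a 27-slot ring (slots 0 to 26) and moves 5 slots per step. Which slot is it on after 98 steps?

6

98·5 = 490.
Dividing 490 by 27 gives quotient 18 and remainder 4.
(2 + 4) mod 27 = 6.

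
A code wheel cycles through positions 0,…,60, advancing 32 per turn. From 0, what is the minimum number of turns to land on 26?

58

32⁻¹ ≡ 21 (mod 61) because 32·21 = 672 = 11·61 + 1.
So x ≡ 21·26 = 546 ≡ 58 (mod 61).
Check: 32·58 = 1856 = 30·61 + 26.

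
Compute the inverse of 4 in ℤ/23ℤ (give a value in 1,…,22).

4·6 = 24 = 1·23 + 1, so 4⁻¹ ≡ 6 (mod 23).

6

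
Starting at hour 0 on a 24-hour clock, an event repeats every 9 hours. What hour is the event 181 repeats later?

21

181·9 = 1629.
Dividing 1629 by 24 gives quotient 67 and remainder 21.
(0 + 21) mod 24 = 21.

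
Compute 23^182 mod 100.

29

By repeated squaring mod 100: 23^1≡23, 23^2≡29, 23^4≡41, 23^8≡81, 23^16≡61, 23^32≡21, 23^64≡41, 23^128≡81.
182 = 2 + 4 + 16 + 32 + 128, so 23^182 ≡ 29·41·61·21·81 ≡ 29 (mod 100).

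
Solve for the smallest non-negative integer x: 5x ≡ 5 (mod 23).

1

The inverse of 5 mod 23 is 14 (since 5·14 = 70 ≡ 1).
Multiplying both sides by 14: x ≡ 14·5 = 70 ≡ 1 (mod 23).
Check: 5·1 = 5 = 0·23 + 5.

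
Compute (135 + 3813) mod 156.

3813 = 24·156 + 69, so 3813 mod 156 = 69.
(135 + 69) mod 156 = 48.

48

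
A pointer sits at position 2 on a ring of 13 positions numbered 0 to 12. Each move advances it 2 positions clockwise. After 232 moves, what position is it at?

232·2 = 464.
464 mod 13 = 9 (since 35·13 = 455).
(2 + 9) mod 13 = 11.

11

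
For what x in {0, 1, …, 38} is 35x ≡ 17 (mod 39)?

25

35⁻¹ ≡ 29 (mod 39) because 35·29 = 1015 = 26·39 + 1.
So x ≡ 29·17 = 493 ≡ 25 (mod 39).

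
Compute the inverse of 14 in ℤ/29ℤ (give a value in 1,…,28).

27

14·27 = 378 = 13·29 + 1, so 14⁻¹ ≡ 27 (mod 29).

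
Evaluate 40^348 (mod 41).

1

Square-and-reduce mod 41: 40^1≡40, 40^2≡1, 40^4≡1, 40^8≡1, 40^16≡1, 40^32≡1, 40^64≡1, 40^128≡1, 40^256≡1.
Since 348 = 4 + 8 + 16 + 64 + 256 in binary, 40^348 ≡ 1·1·1·1·1 ≡ 1 (mod 41).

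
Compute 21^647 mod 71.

By repeated squaring mod 71: 21^1≡21, 21^2≡15, 21^4≡12, 21^8≡2, 21^16≡4, 21^32≡16, 21^64≡43, 21^128≡3, 21^256≡9, 21^512≡10.
Since 647 = 1 + 2 + 4 + 128 + 512 in binary, 21^647 ≡ 21·15·12·3·10 ≡ 13 (mod 71).

13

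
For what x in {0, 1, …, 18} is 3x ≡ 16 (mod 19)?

18

3⁻¹ ≡ 13 (mod 19) because 3·13 = 39 = 2·19 + 1.
So x ≡ 13·16 = 208 ≡ 18 (mod 19).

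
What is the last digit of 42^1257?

2

Powers of 2 mod 10 repeat with period 4: 2, 4, 8, 6.
1257 leaves remainder 1 on division by 4, so 42^1257 ends in 2.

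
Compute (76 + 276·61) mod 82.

276·61 = 16836.
16836 = 205·82 + 26, so 16836 mod 82 = 26.
(76 + 26) mod 82 = 20.

20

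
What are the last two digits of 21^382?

41

Square-and-reduce mod 100: 21^1≡21, 21^2≡41, 21^4≡81, 21^8≡61, 21^16≡21, 21^32≡41, 21^64≡81, 21^128≡61, 21^256≡21.
382 = 2 + 4 + 8 + 16 + 32 + 64 + 256, so 21^382 ≡ 41·81·61·21·41·81·21 ≡ 41 (mod 100).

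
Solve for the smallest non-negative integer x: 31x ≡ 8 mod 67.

37

31⁻¹ ≡ 13 (mod 67) because 31·13 = 403 = 6·67 + 1.
Multiplying both sides by 13: x ≡ 13·8 = 104 ≡ 37 (mod 67).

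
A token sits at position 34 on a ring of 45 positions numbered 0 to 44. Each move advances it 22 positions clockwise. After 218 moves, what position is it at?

15

218·22 = 4796.
4796 − 106·45 = 26, so 4796 ≡ 26 (mod 45).
(34 + 26) mod 45 = 15.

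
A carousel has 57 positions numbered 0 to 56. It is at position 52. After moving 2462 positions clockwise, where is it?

2462 = 43·57 + 11, so 2462 mod 57 = 11.
(52 + 11) mod 57 = 6.

6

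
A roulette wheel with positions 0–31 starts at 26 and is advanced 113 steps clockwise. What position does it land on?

113 = 3·32 + 17, so 113 mod 32 = 17.
(26 + 17) mod 32 = 11.

11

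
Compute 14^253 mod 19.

Successive squares of 14 mod 19: 14^1≡14, 14^2≡6, 14^4≡17, 14^8≡4, 14^16≡16, 14^32≡9, 14^64≡5, 14^128≡6.
253 = 1 + 4 + 8 + 16 + 32 + 64 + 128, so 14^253 ≡ 14·17·4·16·9·5·6 ≡ 14 (mod 19).

14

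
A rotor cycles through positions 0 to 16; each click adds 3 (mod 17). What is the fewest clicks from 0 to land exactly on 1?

6

3·6 = 18 = 1·17 + 1, so 3⁻¹ ≡ 6 (mod 17).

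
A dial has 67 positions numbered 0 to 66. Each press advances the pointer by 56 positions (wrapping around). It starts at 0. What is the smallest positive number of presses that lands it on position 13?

56⁻¹ ≡ 6 (mod 67) because 56·6 = 336 = 5·67 + 1.
Multiplying both sides by 6: x ≡ 6·13 = 78 ≡ 11 (mod 67).
Check: 56·11 = 616 = 9·67 + 13.

11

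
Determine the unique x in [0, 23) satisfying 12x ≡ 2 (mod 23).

4

The inverse of 12 mod 23 is 2 (since 12·2 = 24 ≡ 1).
So x ≡ 2·2 = 4 ≡ 4 (mod 23).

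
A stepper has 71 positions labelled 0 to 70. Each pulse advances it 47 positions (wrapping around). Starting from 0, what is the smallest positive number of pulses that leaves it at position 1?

47·68 = 3196 = 45·71 + 1, so 47⁻¹ ≡ 68 (mod 71).

68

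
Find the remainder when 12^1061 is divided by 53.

Successive squares of 12 mod 53: 12^1≡12, 12^2≡38, 12^4≡13, 12^8≡10, 12^16≡47, 12^32≡36, 12^64≡24, 12^128≡46, 12^256≡49, 12^512≡16, 12^1024≡44.
1061 = 1 + 4 + 32 + 1024, so 12^1061 ≡ 12·13·36·44 ≡ 18 (mod 53).

18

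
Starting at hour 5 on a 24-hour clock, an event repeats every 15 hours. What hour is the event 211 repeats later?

211·15 = 3165.
3165 mod 24 = 21 (since 131·24 = 3144).
(5 + 21) mod 24 = 2.

2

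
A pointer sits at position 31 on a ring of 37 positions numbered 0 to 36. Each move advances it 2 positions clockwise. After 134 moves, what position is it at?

134·2 = 268.
Dividing 268 by 37 gives quotient 7 and remainder 9.
(31 + 9) mod 37 = 3.

3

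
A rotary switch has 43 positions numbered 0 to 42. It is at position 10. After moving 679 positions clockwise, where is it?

679 mod 43 = 34 (since 15·43 = 645).
(10 + 34) mod 43 = 1.

1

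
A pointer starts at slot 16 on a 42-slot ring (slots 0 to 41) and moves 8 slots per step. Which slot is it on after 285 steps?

285·8 = 2280.
Dividing 2280 by 42 gives quotient 54 and remainder 12.
(16 + 12) mod 42 = 28.

28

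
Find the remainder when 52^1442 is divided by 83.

37

By repeated squaring mod 83: 52^1≡52, 52^2≡48, 52^4≡63, 52^8≡68, 52^16≡59, 52^32≡78, 52^64≡25, 52^128≡44, 52^256≡27, 52^512≡65, 52^1024≡75.
Since 1442 = 2 + 32 + 128 + 256 + 1024 in binary, 52^1442 ≡ 48·78·44·27·75 ≡ 37 (mod 83).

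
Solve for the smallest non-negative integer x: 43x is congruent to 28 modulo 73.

38

43⁻¹ ≡ 17 (mod 73) because 43·17 = 731 = 10·73 + 1.
Multiplying both sides by 17: x ≡ 17·28 = 476 ≡ 38 (mod 73).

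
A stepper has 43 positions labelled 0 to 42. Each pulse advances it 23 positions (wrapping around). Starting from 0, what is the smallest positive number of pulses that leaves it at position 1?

23·15 = 345 = 8·43 + 1, so 23⁻¹ ≡ 15 (mod 43).

15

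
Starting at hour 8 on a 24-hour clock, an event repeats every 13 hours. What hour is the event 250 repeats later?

18

250·13 = 3250.
3250 mod 24 = 10 (since 135·24 = 3240).
(8 + 10) mod 24 = 18.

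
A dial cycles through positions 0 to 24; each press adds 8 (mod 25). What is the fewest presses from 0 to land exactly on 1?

22

8·22 = 176 = 7·25 + 1, so 8⁻¹ ≡ 22 (mod 25).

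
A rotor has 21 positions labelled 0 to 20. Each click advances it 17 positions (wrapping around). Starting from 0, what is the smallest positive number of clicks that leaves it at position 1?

17·5 = 85 = 4·21 + 1, so 17⁻¹ ≡ 5 (mod 21).

5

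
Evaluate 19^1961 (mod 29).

19

By repeated squaring mod 29: 19^1≡19, 19^2≡13, 19^4≡24, 19^8≡25, 19^16≡16, 19^32≡24, 19^64≡25, 19^128≡16, 19^256≡24, 19^512≡25, 19^1024≡16.
Since 1961 = 1 + 8 + 32 + 128 + 256 + 512 + 1024 in binary, 19^1961 ≡ 19·25·24·16·24·25·16 ≡ 19 (mod 29).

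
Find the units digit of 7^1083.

3

Last digits of 7^n: 7, 9, 3, 1 (period 4).
1083 leaves remainder 3 on division by 4, so 7^1083 ends in 3.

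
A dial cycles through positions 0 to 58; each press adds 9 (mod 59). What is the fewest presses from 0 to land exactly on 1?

9·46 = 414 = 7·59 + 1, so 9⁻¹ ≡ 46 (mod 59).

46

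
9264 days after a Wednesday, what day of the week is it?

Saturday

9264 mod 7 = 3 (since 1323·7 = 9261).
Wednesday + 3 days → Saturday.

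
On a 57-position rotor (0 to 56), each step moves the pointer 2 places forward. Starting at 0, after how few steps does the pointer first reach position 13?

35

The inverse of 2 mod 57 is 29 (since 2·29 = 58 ≡ 1).
Multiplying both sides by 29: x ≡ 29·13 = 377 ≡ 35 (mod 57).
Check: 2·35 = 70 = 1·57 + 13.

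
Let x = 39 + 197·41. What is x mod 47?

197·41 = 8077.
Dividing 8077 by 47 gives quotient 171 and remainder 40.
(39 + 40) mod 47 = 32.

32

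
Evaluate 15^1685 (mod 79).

41

Square-and-reduce mod 79: 15^1≡15, 15^2≡67, 15^4≡65, 15^8≡38, 15^16≡22, 15^32≡10, 15^64≡21, 15^128≡46, 15^256≡62, 15^512≡52, 15^1024≡18.
Since 1685 = 1 + 4 + 16 + 128 + 512 + 1024 in binary, 15^1685 ≡ 15·65·22·46·52·18 ≡ 41 (mod 79).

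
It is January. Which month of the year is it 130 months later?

Dividing 130 by 12 gives quotient 10 and remainder 10.
January + 10 months → November.

November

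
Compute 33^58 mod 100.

Successive squares of 33 mod 100: 33^1≡33, 33^2≡89, 33^4≡21, 33^8≡41, 33^16≡81, 33^32≡61.
58 = 2 + 8 + 16 + 32, so 33^58 ≡ 89·41·81·61 ≡ 9 (mod 100).

9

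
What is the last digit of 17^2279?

Last digits of 7^n: 7, 9, 3, 1 (period 4).
2279 leaves remainder 3 on division by 4, so 17^2279 ends in 3.

3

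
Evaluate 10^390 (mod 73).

46

Successive squares of 10 mod 73: 10^1≡10, 10^2≡27, 10^4≡72, 10^8≡1, 10^16≡1, 10^32≡1, 10^64≡1, 10^128≡1, 10^256≡1.
Since 390 = 2 + 4 + 128 + 256 in binary, 10^390 ≡ 27·72·1·1 ≡ 46 (mod 73).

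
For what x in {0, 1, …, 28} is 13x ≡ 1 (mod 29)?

9

13⁻¹ ≡ 9 (mod 29) because 13·9 = 117 = 4·29 + 1.
Multiplying both sides by 9: x ≡ 9·1 = 9 ≡ 9 (mod 29).
Check: 13·9 = 117 = 4·29 + 1.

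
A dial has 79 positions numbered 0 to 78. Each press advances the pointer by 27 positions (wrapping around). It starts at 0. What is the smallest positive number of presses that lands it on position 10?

27⁻¹ ≡ 41 (mod 79) because 27·41 = 1107 = 14·79 + 1.
So x ≡ 41·10 = 410 ≡ 15 (mod 79).

15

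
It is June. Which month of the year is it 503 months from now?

503 − 41·12 = 11, so 503 ≡ 11 (mod 12).
June + 11 months → May.

May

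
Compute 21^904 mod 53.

Square-and-reduce mod 53: 21^1≡21, 21^2≡17, 21^4≡24, 21^8≡46, 21^16≡49, 21^32≡16, 21^64≡44, 21^128≡28, 21^256≡42, 21^512≡15.
Since 904 = 8 + 128 + 256 + 512 in binary, 21^904 ≡ 46·28·42·15 ≡ 10 (mod 53).

10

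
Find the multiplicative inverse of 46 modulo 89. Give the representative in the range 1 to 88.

60

89 = 1·46 + 43
46 = 1·43 + 3
43 = 14·3 + 1
3 = 3·1 + 0
Back-substituting gives 46·60 ≡ 1 (mod 89).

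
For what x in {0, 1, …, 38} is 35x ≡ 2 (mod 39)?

19

The inverse of 35 mod 39 is 29 (since 35·29 = 1015 ≡ 1).
So x ≡ 29·2 = 58 ≡ 19 (mod 39).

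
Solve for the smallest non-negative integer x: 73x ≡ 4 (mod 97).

The inverse of 73 mod 97 is 4 (since 73·4 = 292 ≡ 1).
Multiplying both sides by 4: x ≡ 4·4 = 16 ≡ 16 (mod 97).

16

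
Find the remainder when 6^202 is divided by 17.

By repeated squaring mod 17: 6^1≡6, 6^2≡2, 6^4≡4, 6^8≡16, 6^16≡1, 6^32≡1, 6^64≡1, 6^128≡1.
Since 202 = 2 + 8 + 64 + 128 in binary, 6^202 ≡ 2·16·1·1 ≡ 15 (mod 17).

15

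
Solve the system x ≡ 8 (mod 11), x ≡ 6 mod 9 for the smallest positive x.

96

Since 9·5 ≡ 1 (mod 11), take x = 6 + 9·((8−6)·5 mod 11) = 6 + 9·10 = 96.
Check: 96 mod 11 = 8, 96 mod 9 = 6.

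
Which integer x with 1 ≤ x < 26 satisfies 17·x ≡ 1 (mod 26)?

23

26 = 1·17 + 9
17 = 1·9 + 8
9 = 1·8 + 1
8 = 8·1 + 0
Back-substituting gives 17·23 ≡ 1 (mod 26).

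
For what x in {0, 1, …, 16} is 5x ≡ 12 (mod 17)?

16

The inverse of 5 mod 17 is 7 (since 5·7 = 35 ≡ 1).
So x ≡ 7·12 = 84 ≡ 16 (mod 17).
Check: 5·16 = 80 = 4·17 + 12.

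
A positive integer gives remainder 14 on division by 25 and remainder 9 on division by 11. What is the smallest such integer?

64

Since 11·16 ≡ 1 (mod 25), take x = 9 + 11·((14−9)·16 mod 25) = 9 + 11·5 = 64.
Check: 64 mod 25 = 14, 64 mod 11 = 9.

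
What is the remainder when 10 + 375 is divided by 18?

7

Dividing 375 by 18 gives quotient 20 and remainder 15.
(10 + 15) mod 18 = 7.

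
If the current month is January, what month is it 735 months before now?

October

735 − 61·12 = 3, so 735 ≡ 3 (mod 12).
January − 3 months → October.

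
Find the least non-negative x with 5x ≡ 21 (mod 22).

5⁻¹ ≡ 9 (mod 22) because 5·9 = 45 = 2·22 + 1.
Multiplying both sides by 9: x ≡ 9·21 = 189 ≡ 13 (mod 22).
Check: 5·13 = 65 = 2·22 + 21.

13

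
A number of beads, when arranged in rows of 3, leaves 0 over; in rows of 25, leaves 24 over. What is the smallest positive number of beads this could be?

x ≡ 0 (mod 3) gives x ∈ {0, 3, 6, 9, 12, 15, 18, 21, …}.
The first of these with x mod 25 = 24 is 24.

24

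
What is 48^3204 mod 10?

6

The units digit of 48^n cycles with period 4: 8, 4, 2, 6, …
3204 mod 4 = 0, so the last digit matches 8^4 = 6.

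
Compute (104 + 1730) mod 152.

1730 = 11·152 + 58, so 1730 mod 152 = 58.
(104 + 58) mod 152 = 10.

10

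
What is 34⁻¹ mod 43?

19

43 = 1·34 + 9
34 = 3·9 + 7
9 = 1·7 + 2
7 = 3·2 + 1
2 = 2·1 + 0
Back-substituting gives 34·19 ≡ 1 (mod 43).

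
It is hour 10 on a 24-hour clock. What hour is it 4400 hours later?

4400 − 183·24 = 8, so 4400 ≡ 8 (mod 24).
(10 + 8) mod 24 = 18.

18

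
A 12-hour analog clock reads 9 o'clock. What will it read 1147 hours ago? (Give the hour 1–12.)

2

Dividing 1147 by 12 gives quotient 95 and remainder 7.
9 − 7 → 2 on a 12-hour dial.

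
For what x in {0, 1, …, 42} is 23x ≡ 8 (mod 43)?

23⁻¹ ≡ 15 (mod 43) because 23·15 = 345 = 8·43 + 1.
So x ≡ 15·8 = 120 ≡ 34 (mod 43).

34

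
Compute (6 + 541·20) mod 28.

18

541·20 = 10820.
10820 − 386·28 = 12, so 10820 ≡ 12 (mod 28).
(6 + 12) mod 28 = 18.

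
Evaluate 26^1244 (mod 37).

10

By repeated squaring mod 37: 26^1≡26, 26^2≡10, 26^4≡26, 26^8≡10, 26^16≡26, 26^32≡10, 26^64≡26, 26^128≡10, 26^256≡26, 26^512≡10, 26^1024≡26.
Since 1244 = 4 + 8 + 16 + 64 + 128 + 1024 in binary, 26^1244 ≡ 26·10·26·26·10·26 ≡ 10 (mod 37).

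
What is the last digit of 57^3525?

Last digits of 7^n: 7, 9, 3, 1 (period 4).
3525 leaves remainder 1 on division by 4, so 57^3525 ends in 7.

7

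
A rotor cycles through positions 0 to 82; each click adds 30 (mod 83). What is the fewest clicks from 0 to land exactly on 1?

30·36 = 1080 = 13·83 + 1, so 30⁻¹ ≡ 36 (mod 83).

36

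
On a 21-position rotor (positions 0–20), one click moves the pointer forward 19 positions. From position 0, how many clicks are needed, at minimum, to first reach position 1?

21 = 1·19 + 2
19 = 9·2 + 1
2 = 2·1 + 0
Back-substituting gives 19·10 ≡ 1 (mod 21).

10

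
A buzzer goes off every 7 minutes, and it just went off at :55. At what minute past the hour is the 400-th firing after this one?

35

400·7 = 2800.
2800 − 46·60 = 40, so 2800 ≡ 40 (mod 60).
(55 + 40) mod 60 = 35.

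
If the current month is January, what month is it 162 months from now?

162 = 13·12 + 6, so 162 mod 12 = 6.
January + 6 months → July.

July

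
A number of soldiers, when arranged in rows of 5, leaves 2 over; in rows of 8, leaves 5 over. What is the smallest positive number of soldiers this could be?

37

Since 8·2 ≡ 1 (mod 5), take x = 5 + 8·((2−5)·2 mod 5) = 5 + 8·4 = 37.
Check: 37 mod 5 = 2, 37 mod 8 = 5.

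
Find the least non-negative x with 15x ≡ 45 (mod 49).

15⁻¹ ≡ 36 (mod 49) because 15·36 = 540 = 11·49 + 1.
Multiplying both sides by 36: x ≡ 36·45 = 1620 ≡ 3 (mod 49).

3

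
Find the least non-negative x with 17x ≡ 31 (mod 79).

The inverse of 17 mod 79 is 14 (since 17·14 = 238 ≡ 1).
So x ≡ 14·31 = 434 ≡ 39 (mod 79).

39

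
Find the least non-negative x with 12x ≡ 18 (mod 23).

13

12⁻¹ ≡ 2 (mod 23) because 12·2 = 24 = 1·23 + 1.
So x ≡ 2·18 = 36 ≡ 13 (mod 23).
Check: 12·13 = 156 = 6·23 + 18.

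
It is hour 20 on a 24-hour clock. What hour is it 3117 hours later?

17

3117 mod 24 = 21 (since 129·24 = 3096).
(20 + 21) mod 24 = 17.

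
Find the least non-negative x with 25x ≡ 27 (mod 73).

The inverse of 25 mod 73 is 38 (since 25·38 = 950 ≡ 1).
So x ≡ 38·27 = 1026 ≡ 4 (mod 73).

4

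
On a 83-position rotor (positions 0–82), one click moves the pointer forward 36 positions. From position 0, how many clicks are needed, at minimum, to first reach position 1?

83 = 2·36 + 11
36 = 3·11 + 3
11 = 3·3 + 2
3 = 1·2 + 1
2 = 2·1 + 0
Back-substituting gives 36·30 ≡ 1 (mod 83).

30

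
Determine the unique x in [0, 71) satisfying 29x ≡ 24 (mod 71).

40

The inverse of 29 mod 71 is 49 (since 29·49 = 1421 ≡ 1).
Multiplying both sides by 49: x ≡ 49·24 = 1176 ≡ 40 (mod 71).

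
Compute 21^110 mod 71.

32

Square-and-reduce mod 71: 21^1≡21, 21^2≡15, 21^4≡12, 21^8≡2, 21^16≡4, 21^32≡16, 21^64≡43.
110 = 2 + 4 + 8 + 32 + 64, so 21^110 ≡ 15·12·2·16·43 ≡ 32 (mod 71).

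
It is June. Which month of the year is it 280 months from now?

280 = 23·12 + 4, so 280 mod 12 = 4.
June + 4 months → October.

October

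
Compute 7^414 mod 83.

77

Square-and-reduce mod 83: 7^1≡7, 7^2≡49, 7^4≡77, 7^8≡36, 7^16≡51, 7^32≡28, 7^64≡37, 7^128≡41, 7^256≡21.
414 = 2 + 4 + 8 + 16 + 128 + 256, so 7^414 ≡ 49·77·36·51·41·21 ≡ 77 (mod 83).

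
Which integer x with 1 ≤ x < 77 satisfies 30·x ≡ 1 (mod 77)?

77 = 2·30 + 17
30 = 1·17 + 13
17 = 1·13 + 4
13 = 3·4 + 1
4 = 4·1 + 0
Back-substituting gives 30·18 ≡ 1 (mod 77).

18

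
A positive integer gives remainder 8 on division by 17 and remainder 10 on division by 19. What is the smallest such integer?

x ≡ 8 (mod 17) gives x ∈ {8, 25, 42, 59, 76, 93, 110, 127, …}.
The first of these with x mod 19 = 10 is 314.

314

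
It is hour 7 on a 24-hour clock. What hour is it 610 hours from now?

17

Dividing 610 by 24 gives quotient 25 and remainder 10.
(7 + 10) mod 24 = 17.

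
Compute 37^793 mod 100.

Square-and-reduce mod 100: 37^1≡37, 37^2≡69, 37^4≡61, 37^8≡21, 37^16≡41, 37^32≡81, 37^64≡61, 37^128≡21, 37^256≡41, 37^512≡81.
Since 793 = 1 + 8 + 16 + 256 + 512 in binary, 37^793 ≡ 37·21·41·41·81 ≡ 97 (mod 100).

97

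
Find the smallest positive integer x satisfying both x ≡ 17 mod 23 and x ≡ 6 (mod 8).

x ≡ 6 (mod 8) gives x ∈ {6, 14, 22, 30, 38, 46, 54, 62, …}.
The first of these with x mod 23 = 17 is 86.

86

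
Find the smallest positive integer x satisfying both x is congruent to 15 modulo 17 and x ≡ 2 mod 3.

32

x ≡ 2 (mod 3) gives x ∈ {2, 5, 8, 11, 14, 17, 20, 23, …}.
The first of these with x mod 17 = 15 is 32.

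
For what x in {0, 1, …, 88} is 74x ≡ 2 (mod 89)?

77

The inverse of 74 mod 89 is 83 (since 74·83 = 6142 ≡ 1).
So x ≡ 83·2 = 166 ≡ 77 (mod 89).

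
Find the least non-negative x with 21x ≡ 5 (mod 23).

21⁻¹ ≡ 11 (mod 23) because 21·11 = 231 = 10·23 + 1.
Multiplying both sides by 11: x ≡ 11·5 = 55 ≡ 9 (mod 23).

9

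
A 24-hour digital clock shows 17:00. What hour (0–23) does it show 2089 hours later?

2089 mod 24 = 1 (since 87·24 = 2088).
(17 + 1) mod 24 = 18.

18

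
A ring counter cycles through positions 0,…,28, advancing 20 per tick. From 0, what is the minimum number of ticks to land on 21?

17

The inverse of 20 mod 29 is 16 (since 20·16 = 320 ≡ 1).
Multiplying both sides by 16: x ≡ 16·21 = 336 ≡ 17 (mod 29).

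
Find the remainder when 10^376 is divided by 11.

By repeated squaring mod 11: 10^1≡10, 10^2≡1, 10^4≡1, 10^8≡1, 10^16≡1, 10^32≡1, 10^64≡1, 10^128≡1, 10^256≡1.
Since 376 = 8 + 16 + 32 + 64 + 256 in binary, 10^376 ≡ 1·1·1·1·1 ≡ 1 (mod 11).

1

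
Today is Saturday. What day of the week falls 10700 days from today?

Wednesday

10700 mod 7 = 4 (since 1528·7 = 10696).
Saturday + 4 days → Wednesday.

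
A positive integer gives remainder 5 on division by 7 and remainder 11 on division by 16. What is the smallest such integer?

75

x ≡ 5 (mod 7) gives x ∈ {5, 12, 19, 26, 33, 40, 47, 54, …}.
The first of these with x mod 16 = 11 is 75.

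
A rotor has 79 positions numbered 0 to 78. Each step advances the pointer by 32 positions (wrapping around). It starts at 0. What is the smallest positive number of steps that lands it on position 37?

The inverse of 32 mod 79 is 42 (since 32·42 = 1344 ≡ 1).
So x ≡ 42·37 = 1554 ≡ 53 (mod 79).
Check: 32·53 = 1696 = 21·79 + 37.

53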